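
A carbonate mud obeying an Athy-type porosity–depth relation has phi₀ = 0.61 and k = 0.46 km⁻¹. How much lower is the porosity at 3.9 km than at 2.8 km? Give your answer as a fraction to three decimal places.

0.067

phi(2.8) = 0.61·e^(−0.46×2.8) = 0.1683
phi(3.9) = 0.61·e^(−0.46×3.9) = 0.1014
Δphi = 0.1683 − 0.1014 = 0.0668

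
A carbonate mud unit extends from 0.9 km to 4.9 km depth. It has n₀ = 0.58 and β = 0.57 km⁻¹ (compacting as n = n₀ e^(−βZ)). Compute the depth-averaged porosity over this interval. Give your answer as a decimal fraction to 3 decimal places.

0.137

⟨n⟩ = (1/(Z₂−Z₁)) ∫ n₀ e^(−βZ) dZ = n₀·(e^(−β·Z₁) − e^(−β·Z₂)) / (β·(Z₂−Z₁))
e^(−0.57×0.9) = 0.5987; e^(−0.57×4.9) = 0.0612
⟨n⟩ = 0.58 × (0.5987 − 0.0612) / (0.57 × 4) = 0.58 × 0.2357 = 0.1367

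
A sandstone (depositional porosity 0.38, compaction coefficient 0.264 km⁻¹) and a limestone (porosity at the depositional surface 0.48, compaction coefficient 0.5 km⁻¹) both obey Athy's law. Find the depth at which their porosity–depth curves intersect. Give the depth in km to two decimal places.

Set φ₀ₐ e^(−βₐd) = φ₀ᵦ e^(−βᵦd) ⇒ ln(φ₀ₐ/φ₀ᵦ) = (βₐ − βᵦ)·d
d = ln(0.38/0.48) / (0.264 − 0.5) = -0.2336 / -0.236 = 0.990 km

0.99 km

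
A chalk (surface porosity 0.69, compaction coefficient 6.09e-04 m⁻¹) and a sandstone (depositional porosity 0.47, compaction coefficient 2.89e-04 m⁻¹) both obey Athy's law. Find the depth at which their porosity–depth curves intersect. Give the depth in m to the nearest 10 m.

1200 m

Working in km (1 km = 1000 m; c in km⁻¹ = c in m⁻¹ × 1000):
Set φ₀ₐ e^(−cₐz) = φ₀ᵦ e^(−cᵦz) ⇒ ln(φ₀ₐ/φ₀ᵦ) = (cₐ − cᵦ)·z
z = ln(0.69/0.47) / (0.609 − 0.289) = 0.3840 / 0.32 = 1.200 km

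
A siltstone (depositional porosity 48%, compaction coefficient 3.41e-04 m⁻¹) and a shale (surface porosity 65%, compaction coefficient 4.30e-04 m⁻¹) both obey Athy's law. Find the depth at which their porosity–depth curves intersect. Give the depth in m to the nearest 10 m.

3410 m

Working in km (1 km = 1000 m; c in km⁻¹ = c in m⁻¹ × 1000):
Set phi₀ₐ e^(−cₐz) = phi₀ᵦ e^(−cᵦz) ⇒ ln(phi₀ₐ/phi₀ᵦ) = (cₐ − cᵦ)·z
z = ln(0.48/0.65) / (0.341 − 0.43) = -0.3032 / -0.089 = 3.407 km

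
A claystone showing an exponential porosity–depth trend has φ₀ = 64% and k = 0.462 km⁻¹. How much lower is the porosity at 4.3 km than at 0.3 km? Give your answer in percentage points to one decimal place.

46.9 percentage points

φ(0.3) = 0.64·e^(−0.462×0.3) = 0.5572
φ(4.3) = 0.64·e^(−0.462×4.3) = 0.0878
Δφ = 0.5572 − 0.0878 = 0.4694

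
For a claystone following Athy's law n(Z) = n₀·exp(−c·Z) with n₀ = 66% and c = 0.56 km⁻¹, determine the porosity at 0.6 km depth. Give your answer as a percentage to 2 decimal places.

n = n₀·exp(−c·Z) = 0.66 × exp(−0.56 × 0.6) = 0.66 × exp(−0.336)
  = 0.66 × 0.7146 = 0.4717

47.17%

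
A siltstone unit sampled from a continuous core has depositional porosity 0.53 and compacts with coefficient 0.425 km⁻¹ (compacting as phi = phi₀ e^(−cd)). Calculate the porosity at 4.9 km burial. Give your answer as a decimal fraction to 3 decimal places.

phi = phi₀·exp(−c·d) = 0.53 × exp(−0.425 × 4.9) = 0.53 × exp(−2.083)
  = 0.53 × 0.1246 = 0.0660

0.066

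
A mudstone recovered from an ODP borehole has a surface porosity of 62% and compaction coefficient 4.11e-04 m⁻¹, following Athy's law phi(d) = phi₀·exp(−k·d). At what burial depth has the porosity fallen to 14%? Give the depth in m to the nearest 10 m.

Working in km (1 km = 1000 m; k in km⁻¹ = k in m⁻¹ × 1000):
Invert Athy's law: d = ln(phi₀/phi) / k
d = ln(0.62/0.14) / 0.411 = ln(4.429) / 0.411 = 1.4881 / 0.411 = 3.621 km

3620 m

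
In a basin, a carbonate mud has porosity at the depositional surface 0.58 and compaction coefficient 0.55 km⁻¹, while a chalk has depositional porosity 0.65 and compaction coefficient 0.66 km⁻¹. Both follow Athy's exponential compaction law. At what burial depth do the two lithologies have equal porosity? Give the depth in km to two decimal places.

Set n₀ₐ e^(−βₐz) = n₀ᵦ e^(−βᵦz) ⇒ ln(n₀ₐ/n₀ᵦ) = (βₐ − βᵦ)·z
z = ln(0.58/0.65) / (0.55 − 0.66) = -0.1139 / -0.11 = 1.036 km

1.04 km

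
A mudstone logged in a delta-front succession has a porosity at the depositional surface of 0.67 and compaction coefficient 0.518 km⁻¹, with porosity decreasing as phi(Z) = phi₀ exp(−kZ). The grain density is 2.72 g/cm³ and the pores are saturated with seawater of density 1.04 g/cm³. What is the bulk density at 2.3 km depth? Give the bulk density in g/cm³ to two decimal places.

2.38 g/cm³

Porosity at depth: phi = 0.67·exp(−0.518×2.3) = 0.67×0.3038 = 0.2035
Bulk density: ρ_b = (1−phi)ρ_g + phi·ρ_f = 0.7965×2.72 + 0.2035×1.04
       = 2.166 + 0.212 = 2.378 g/cm³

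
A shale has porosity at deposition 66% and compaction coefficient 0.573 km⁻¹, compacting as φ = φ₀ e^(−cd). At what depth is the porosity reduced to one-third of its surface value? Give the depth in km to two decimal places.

φ/φ₀ = 1/3 ⇒ exp(−c·d) = 1/3 ⇒ d = ln(3) / c
d = 1.0986 / 0.573 = 1.917 km

1.92 km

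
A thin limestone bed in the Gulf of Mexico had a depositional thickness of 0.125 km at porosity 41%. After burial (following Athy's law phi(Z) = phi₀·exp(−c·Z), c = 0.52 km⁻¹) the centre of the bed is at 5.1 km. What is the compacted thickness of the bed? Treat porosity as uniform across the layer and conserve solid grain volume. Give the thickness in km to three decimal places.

Porosity at 5.1 km: phi = 0.41·exp(−0.52×5.1) = 0.0289
Solid-volume conservation: h(1−phi) = h₀(1−phi₀) ⇒ h = h₀·(1−phi₀)/(1−phi)
h = 0.125 × (1 − 0.41)/(1 − 0.0289) = 0.125 × 0.6076 = 0.0759 km

0.076 km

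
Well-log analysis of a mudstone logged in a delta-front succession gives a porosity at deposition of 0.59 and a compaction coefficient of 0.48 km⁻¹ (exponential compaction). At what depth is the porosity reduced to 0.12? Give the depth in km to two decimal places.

3.32 km

Invert Athy's law: z = ln(n₀/n) / c
z = ln(0.59/0.12) / 0.48 = ln(4.917) / 0.48 = 1.5926 / 0.48 = 3.318 km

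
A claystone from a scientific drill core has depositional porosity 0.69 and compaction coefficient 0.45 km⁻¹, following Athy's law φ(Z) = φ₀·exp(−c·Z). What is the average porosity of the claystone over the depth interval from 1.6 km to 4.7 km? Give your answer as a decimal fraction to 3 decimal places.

0.181

⟨φ⟩ = (1/(Z₂−Z₁)) ∫ φ₀ e^(−cZ) dZ = φ₀·(e^(−c·Z₁) − e^(−c·Z₂)) / (c·(Z₂−Z₁))
e^(−0.45×1.6) = 0.4868; e^(−0.45×4.7) = 0.1206
⟨φ⟩ = 0.69 × (0.4868 − 0.1206) / (0.45 × 3.1) = 0.69 × 0.2625 = 0.1811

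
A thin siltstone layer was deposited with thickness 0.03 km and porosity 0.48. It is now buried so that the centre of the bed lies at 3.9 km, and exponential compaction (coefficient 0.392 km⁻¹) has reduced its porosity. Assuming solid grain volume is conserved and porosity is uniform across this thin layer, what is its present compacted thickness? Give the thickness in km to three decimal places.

Porosity at 3.9 km: φ = 0.48·exp(−0.392×3.9) = 0.1041
Solid-volume conservation: h(1−φ) = h₀(1−φ₀) ⇒ h = h₀·(1−φ₀)/(1−φ)
h = 0.03 × (1 − 0.48)/(1 − 0.1041) = 0.03 × 0.5804 = 0.0174 km

0.017 km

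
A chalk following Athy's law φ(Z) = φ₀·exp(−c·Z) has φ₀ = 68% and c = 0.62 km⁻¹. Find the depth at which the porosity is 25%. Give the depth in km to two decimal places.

Invert Athy's law: Z = ln(φ₀/φ) / c
Z = ln(0.68/0.25) / 0.62 = ln(2.72) / 0.62 = 1.0006 / 0.62 = 1.614 km

1.61 km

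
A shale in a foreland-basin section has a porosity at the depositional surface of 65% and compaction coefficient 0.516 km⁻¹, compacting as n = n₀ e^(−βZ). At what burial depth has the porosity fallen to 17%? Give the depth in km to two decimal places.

Invert Athy's law: Z = ln(n₀/n) / β
Z = ln(0.65/0.17) / 0.516 = ln(3.824) / 0.516 = 1.3412 / 0.516 = 2.599 km

2.60 km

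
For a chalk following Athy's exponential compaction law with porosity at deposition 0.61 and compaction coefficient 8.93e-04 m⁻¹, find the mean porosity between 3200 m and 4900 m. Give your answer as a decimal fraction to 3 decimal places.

Working in km (1 km = 1000 m; k in km⁻¹ = k in m⁻¹ × 1000):
⟨phi⟩ = (1/(z₂−z₁)) ∫ phi₀ e^(−kz) dz = phi₀·(e^(−k·z₁) − e^(−k·z₂)) / (k·(z₂−z₁))
e^(−0.893×3.2) = 0.0574; e^(−0.893×4.9) = 0.0126
⟨phi⟩ = 0.61 × (0.0574 − 0.0126) / (0.893 × 1.7) = 0.61 × 0.0295 = 0.0180

0.018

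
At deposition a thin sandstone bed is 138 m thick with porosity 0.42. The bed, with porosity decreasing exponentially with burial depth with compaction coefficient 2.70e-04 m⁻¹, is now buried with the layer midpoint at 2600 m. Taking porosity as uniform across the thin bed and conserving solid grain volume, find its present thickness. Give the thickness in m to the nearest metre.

101 m

Working in km (1 km = 1000 m; c in km⁻¹ = c in m⁻¹ × 1000):
Porosity at 2.6 km: φ = 0.42·exp(−0.27×2.6) = 0.2081
Solid-volume conservation: h(1−φ) = h₀(1−φ₀) ⇒ h = h₀·(1−φ₀)/(1−φ)
h = 0.138 × (1 − 0.42)/(1 − 0.2081) = 0.138 × 0.7325 = 0.1011 km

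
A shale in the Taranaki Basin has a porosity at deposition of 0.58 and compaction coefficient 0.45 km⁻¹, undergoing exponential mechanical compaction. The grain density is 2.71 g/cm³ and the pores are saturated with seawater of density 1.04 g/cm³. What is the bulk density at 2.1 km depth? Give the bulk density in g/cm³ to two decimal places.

2.33 g/cm³

Porosity at depth: phi = 0.58·exp(−0.45×2.1) = 0.58×0.3887 = 0.2254
Bulk density: ρ_b = (1−phi)ρ_g + phi·ρ_f = 0.7746×2.71 + 0.2254×1.04
       = 2.099 + 0.234 = 2.334 g/cm³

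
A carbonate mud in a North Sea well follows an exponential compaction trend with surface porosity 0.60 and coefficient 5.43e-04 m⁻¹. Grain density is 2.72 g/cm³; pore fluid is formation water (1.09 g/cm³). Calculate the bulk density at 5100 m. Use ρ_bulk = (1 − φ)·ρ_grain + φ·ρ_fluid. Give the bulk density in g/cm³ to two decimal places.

2.66 g/cm³

Working in km (1 km = 1000 m; β in km⁻¹ = β in m⁻¹ × 1000):
Porosity at depth: phi = 0.6·exp(−0.543×5.1) = 0.6×0.0627 = 0.0376
Bulk density: ρ_b = (1−phi)ρ_g + phi·ρ_f = 0.9624×2.72 + 0.0376×1.09
       = 2.618 + 0.041 = 2.659 g/cm³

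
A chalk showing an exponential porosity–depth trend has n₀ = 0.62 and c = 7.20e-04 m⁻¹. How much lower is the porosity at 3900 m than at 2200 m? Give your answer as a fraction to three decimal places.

Working in km (1 km = 1000 m; c in km⁻¹ = c in m⁻¹ × 1000):
n(2.2) = 0.62·e^(−0.72×2.2) = 0.1272
n(3.9) = 0.62·e^(−0.72×3.9) = 0.0374
Δn = 0.1272 − 0.0374 = 0.0898

0.090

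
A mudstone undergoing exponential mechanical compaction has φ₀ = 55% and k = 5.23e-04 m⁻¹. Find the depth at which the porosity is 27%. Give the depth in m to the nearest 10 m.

1360 m

Working in km (1 km = 1000 m; k in km⁻¹ = k in m⁻¹ × 1000):
Invert Athy's law: Z = ln(φ₀/φ) / k
Z = ln(0.55/0.27) / 0.523 = ln(2.037) / 0.523 = 0.7115 / 0.523 = 1.360 km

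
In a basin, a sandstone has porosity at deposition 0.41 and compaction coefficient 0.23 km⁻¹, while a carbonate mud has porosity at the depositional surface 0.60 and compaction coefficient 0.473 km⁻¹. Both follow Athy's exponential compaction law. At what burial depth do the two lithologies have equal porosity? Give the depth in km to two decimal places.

1.57 km

Set n₀ₐ e^(−βₐz) = n₀ᵦ e^(−βᵦz) ⇒ ln(n₀ₐ/n₀ᵦ) = (βₐ − βᵦ)·z
z = ln(0.41/0.6) / (0.23 − 0.473) = -0.3808 / -0.243 = 1.567 km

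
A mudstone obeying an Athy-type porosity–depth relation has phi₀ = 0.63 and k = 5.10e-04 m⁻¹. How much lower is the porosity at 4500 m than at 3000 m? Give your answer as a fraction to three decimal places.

0.073

Working in km (1 km = 1000 m; k in km⁻¹ = k in m⁻¹ × 1000):
phi(3) = 0.63·e^(−0.51×3) = 0.1364
phi(4.5) = 0.63·e^(−0.51×4.5) = 0.0635
Δphi = 0.1364 − 0.0635 = 0.0729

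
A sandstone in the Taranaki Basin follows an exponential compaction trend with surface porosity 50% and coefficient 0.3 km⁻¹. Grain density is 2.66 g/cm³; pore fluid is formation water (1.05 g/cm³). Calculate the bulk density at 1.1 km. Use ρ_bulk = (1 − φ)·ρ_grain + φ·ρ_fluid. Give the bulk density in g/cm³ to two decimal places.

Porosity at depth: φ = 0.5·exp(−0.3×1.1) = 0.5×0.7189 = 0.3595
Bulk density: ρ_b = (1−φ)ρ_g + φ·ρ_f = 0.6405×2.66 + 0.3595×1.05
       = 1.704 + 0.377 = 2.081 g/cm³

2.08 g/cm³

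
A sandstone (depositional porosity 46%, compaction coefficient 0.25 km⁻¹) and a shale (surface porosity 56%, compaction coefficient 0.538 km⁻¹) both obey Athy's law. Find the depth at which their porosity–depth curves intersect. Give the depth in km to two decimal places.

Set phi₀ₐ e^(−kₐZ) = phi₀ᵦ e^(−kᵦZ) ⇒ ln(phi₀ₐ/phi₀ᵦ) = (kₐ − kᵦ)·Z
Z = ln(0.46/0.56) / (0.25 − 0.538) = -0.1967 / -0.288 = 0.683 km

0.68 km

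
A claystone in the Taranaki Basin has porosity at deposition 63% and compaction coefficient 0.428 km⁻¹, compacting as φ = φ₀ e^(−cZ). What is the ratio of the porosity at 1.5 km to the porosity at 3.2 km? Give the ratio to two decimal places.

φ(Z₁)/φ(Z₂) = e^(−c·Z₁)/e^(−c·Z₂) = e^{c(Z₂−Z₁)}
= exp(0.428 × 1.7) = exp(0.7276) = 2.0701

2.07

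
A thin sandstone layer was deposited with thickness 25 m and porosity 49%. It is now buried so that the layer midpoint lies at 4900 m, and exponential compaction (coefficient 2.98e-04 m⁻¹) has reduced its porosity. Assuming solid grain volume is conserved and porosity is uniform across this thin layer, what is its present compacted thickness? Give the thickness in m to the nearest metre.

14 m

Working in km (1 km = 1000 m; β in km⁻¹ = β in m⁻¹ × 1000):
Porosity at 4.9 km: phi = 0.49·exp(−0.298×4.9) = 0.1138
Solid-volume conservation: h(1−phi) = h₀(1−phi₀) ⇒ h = h₀·(1−phi₀)/(1−phi)
h = 0.025 × (1 − 0.49)/(1 − 0.1138) = 0.025 × 0.5755 = 0.0144 km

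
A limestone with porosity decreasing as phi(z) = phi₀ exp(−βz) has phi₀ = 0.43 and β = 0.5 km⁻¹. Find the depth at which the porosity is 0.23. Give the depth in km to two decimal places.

1.25 km

Invert Athy's law: z = ln(phi₀/phi) / β
z = ln(0.43/0.23) / 0.5 = ln(1.87) / 0.5 = 0.6257 / 0.5 = 1.251 km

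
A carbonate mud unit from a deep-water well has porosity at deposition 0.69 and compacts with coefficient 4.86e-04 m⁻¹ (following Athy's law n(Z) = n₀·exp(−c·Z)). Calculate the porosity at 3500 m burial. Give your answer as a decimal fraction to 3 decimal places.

Working in km (1 km = 1000 m; c in km⁻¹ = c in m⁻¹ × 1000):
n = n₀·exp(−c·Z) = 0.69 × exp(−0.486 × 3.5) = 0.69 × exp(−1.701)
  = 0.69 × 0.1825 = 0.1259

0.126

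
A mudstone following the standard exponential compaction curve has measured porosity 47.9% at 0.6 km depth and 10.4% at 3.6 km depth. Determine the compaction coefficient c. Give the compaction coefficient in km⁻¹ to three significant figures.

Athy: φ(z) = φ₀ e^(−cz) ⇒ φ₁/φ₂ = e^{c(z₂−z₁)} ⇒ c = ln(φ₁/φ₂)/(z₂−z₁)
c = ln(0.479/0.104) / (3.6 − 0.6) = ln(4.606) / 3 = 1.5273 / 3 = 0.5091 km⁻¹

0.509 km⁻¹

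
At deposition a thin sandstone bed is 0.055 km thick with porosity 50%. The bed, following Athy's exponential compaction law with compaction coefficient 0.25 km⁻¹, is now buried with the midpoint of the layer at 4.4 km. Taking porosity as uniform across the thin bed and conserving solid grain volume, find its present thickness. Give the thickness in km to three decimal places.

Porosity at 4.4 km: φ = 0.5·exp(−0.25×4.4) = 0.1664
Solid-volume conservation: h(1−φ) = h₀(1−φ₀) ⇒ h = h₀·(1−φ₀)/(1−φ)
h = 0.055 × (1 − 0.5)/(1 − 0.1664) = 0.055 × 0.5998 = 0.0330 km

0.033 km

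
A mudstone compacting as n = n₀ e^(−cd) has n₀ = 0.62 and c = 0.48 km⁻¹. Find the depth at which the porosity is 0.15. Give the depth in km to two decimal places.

Invert Athy's law: d = ln(n₀/n) / c
d = ln(0.62/0.15) / 0.48 = ln(4.133) / 0.48 = 1.4191 / 0.48 = 2.956 km

2.96 km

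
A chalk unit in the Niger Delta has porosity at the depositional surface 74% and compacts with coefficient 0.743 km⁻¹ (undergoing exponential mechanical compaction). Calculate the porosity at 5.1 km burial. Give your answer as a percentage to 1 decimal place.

phi = phi₀·exp(−β·z) = 0.74 × exp(−0.743 × 5.1) = 0.74 × exp(−3.789)
  = 0.74 × 0.0226 = 0.0167

1.7%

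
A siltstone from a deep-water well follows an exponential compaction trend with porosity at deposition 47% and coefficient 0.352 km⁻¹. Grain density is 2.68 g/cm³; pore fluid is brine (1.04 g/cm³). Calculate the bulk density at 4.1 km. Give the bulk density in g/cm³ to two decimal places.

Porosity at depth: phi = 0.47·exp(−0.352×4.1) = 0.47×0.2362 = 0.1110
Bulk density: ρ_b = (1−phi)ρ_g + phi·ρ_f = 0.8890×2.68 + 0.1110×1.04
       = 2.383 + 0.115 = 2.498 g/cm³

2.50 g/cm³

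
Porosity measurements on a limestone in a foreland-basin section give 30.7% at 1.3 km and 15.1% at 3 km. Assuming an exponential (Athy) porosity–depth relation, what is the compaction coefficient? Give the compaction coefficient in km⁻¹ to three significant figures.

Athy: n(Z) = n₀ e^(−βZ) ⇒ n₁/n₂ = e^{β(Z₂−Z₁)} ⇒ β = ln(n₁/n₂)/(Z₂−Z₁)
β = ln(0.307/0.151) / (3 − 1.3) = ln(2.033) / 1.7 = 0.7096 / 1.7 = 0.4174 km⁻¹

0.417 km⁻¹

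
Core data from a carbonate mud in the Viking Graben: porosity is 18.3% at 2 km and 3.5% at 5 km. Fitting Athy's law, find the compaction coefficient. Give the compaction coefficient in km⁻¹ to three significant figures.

0.551 km⁻¹

Athy: phi(z) = phi₀ e^(−kz) ⇒ phi₁/phi₂ = e^{k(z₂−z₁)} ⇒ k = ln(phi₁/phi₂)/(z₂−z₁)
k = ln(0.183/0.035) / (5 − 2) = ln(5.229) / 3 = 1.6541 / 3 = 0.5514 km⁻¹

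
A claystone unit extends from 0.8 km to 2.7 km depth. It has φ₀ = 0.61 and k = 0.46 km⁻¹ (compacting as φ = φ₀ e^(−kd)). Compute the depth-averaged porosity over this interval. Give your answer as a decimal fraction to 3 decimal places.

0.281

⟨φ⟩ = (1/(d₂−d₁)) ∫ φ₀ e^(−kd) dd = φ₀·(e^(−k·d₁) − e^(−k·d₂)) / (k·(d₂−d₁))
e^(−0.46×0.8) = 0.6921; e^(−0.46×2.7) = 0.2888
⟨φ⟩ = 0.61 × (0.6921 − 0.2888) / (0.46 × 1.9) = 0.61 × 0.4615 = 0.2815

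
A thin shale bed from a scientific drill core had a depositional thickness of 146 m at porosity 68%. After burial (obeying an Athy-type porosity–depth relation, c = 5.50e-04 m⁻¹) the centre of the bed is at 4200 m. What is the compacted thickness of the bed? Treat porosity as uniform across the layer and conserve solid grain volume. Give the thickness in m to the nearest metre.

Working in km (1 km = 1000 m; c in km⁻¹ = c in m⁻¹ × 1000):
Porosity at 4.2 km: phi = 0.68·exp(−0.55×4.2) = 0.0675
Solid-volume conservation: h(1−phi) = h₀(1−phi₀) ⇒ h = h₀·(1−phi₀)/(1−phi)
h = 0.146 × (1 − 0.68)/(1 − 0.0675) = 0.146 × 0.3432 = 0.0501 km

50 m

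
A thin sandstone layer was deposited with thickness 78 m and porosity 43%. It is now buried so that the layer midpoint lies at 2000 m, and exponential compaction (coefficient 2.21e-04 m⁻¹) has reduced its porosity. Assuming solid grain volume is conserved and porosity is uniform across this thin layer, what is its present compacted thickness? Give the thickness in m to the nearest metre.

Working in km (1 km = 1000 m; β in km⁻¹ = β in m⁻¹ × 1000):
Porosity at 2 km: φ = 0.43·exp(−0.221×2) = 0.2764
Solid-volume conservation: h(1−φ) = h₀(1−φ₀) ⇒ h = h₀·(1−φ₀)/(1−φ)
h = 0.078 × (1 − 0.43)/(1 − 0.2764) = 0.078 × 0.7877 = 0.0614 km

61 m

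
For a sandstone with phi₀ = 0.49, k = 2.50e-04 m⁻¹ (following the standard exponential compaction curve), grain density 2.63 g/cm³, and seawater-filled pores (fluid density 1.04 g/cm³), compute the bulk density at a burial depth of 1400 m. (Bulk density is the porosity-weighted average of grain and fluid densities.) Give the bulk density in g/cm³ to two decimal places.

Working in km (1 km = 1000 m; k in km⁻¹ = k in m⁻¹ × 1000):
Porosity at depth: phi = 0.49·exp(−0.25×1.4) = 0.49×0.7047 = 0.3453
Bulk density: ρ_b = (1−phi)ρ_g + phi·ρ_f = 0.6547×2.63 + 0.3453×1.04
       = 1.722 + 0.359 = 2.081 g/cm³

2.08 g/cm³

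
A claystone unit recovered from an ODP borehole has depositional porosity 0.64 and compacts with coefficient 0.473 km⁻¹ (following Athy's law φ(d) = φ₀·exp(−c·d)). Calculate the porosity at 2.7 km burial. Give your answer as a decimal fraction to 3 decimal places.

0.178

φ = φ₀·exp(−c·d) = 0.64 × exp(−0.473 × 2.7) = 0.64 × exp(−1.277)
  = 0.64 × 0.2788 = 0.1785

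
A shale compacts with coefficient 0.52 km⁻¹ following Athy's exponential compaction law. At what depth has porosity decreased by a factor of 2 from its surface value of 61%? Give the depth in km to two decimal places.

phi/phi₀ = 1/2 ⇒ exp(−k·Z) = 1/2 ⇒ Z = ln(2) / k
Z = 0.6931 / 0.52 = 1.333 km

1.33 km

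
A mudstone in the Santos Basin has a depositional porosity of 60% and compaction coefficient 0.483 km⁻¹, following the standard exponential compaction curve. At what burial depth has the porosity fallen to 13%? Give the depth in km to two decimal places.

Invert Athy's law: Z = ln(n₀/n) / β
Z = ln(0.6/0.13) / 0.483 = ln(4.615) / 0.483 = 1.5294 / 0.483 = 3.166 km

3.17 km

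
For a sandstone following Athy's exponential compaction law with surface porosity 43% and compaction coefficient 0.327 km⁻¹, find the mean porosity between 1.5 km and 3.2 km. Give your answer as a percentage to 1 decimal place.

⟨φ⟩ = (1/(Z₂−Z₁)) ∫ φ₀ e^(−cZ) dZ = φ₀·(e^(−c·Z₁) − e^(−c·Z₂)) / (c·(Z₂−Z₁))
e^(−0.327×1.5) = 0.6123; e^(−0.327×3.2) = 0.3512
⟨φ⟩ = 0.43 × (0.6123 − 0.3512) / (0.327 × 1.7) = 0.43 × 0.4697 = 0.2020

20.2%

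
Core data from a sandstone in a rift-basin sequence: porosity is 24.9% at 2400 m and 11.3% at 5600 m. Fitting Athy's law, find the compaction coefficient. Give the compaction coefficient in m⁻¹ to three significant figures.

0.000247 m⁻¹

Working in km (1 km = 1000 m; c in km⁻¹ = c in m⁻¹ × 1000):
Athy: φ(d) = φ₀ e^(−cd) ⇒ φ₁/φ₂ = e^{c(d₂−d₁)} ⇒ c = ln(φ₁/φ₂)/(d₂−d₁)
c = ln(0.249/0.113) / (5.6 − 2.4) = ln(2.204) / 3.2 = 0.7901 / 3.2 = 0.2469 km⁻¹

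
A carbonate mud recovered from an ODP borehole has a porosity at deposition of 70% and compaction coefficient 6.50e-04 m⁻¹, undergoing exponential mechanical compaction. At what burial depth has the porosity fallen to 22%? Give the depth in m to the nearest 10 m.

1780 m

Working in km (1 km = 1000 m; c in km⁻¹ = c in m⁻¹ × 1000):
Invert Athy's law: d = ln(phi₀/phi) / c
d = ln(0.7/0.22) / 0.65 = ln(3.182) / 0.65 = 1.1575 / 0.65 = 1.781 km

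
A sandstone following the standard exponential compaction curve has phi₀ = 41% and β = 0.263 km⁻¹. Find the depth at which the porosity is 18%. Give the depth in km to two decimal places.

3.13 km

Invert Athy's law: z = ln(phi₀/phi) / β
z = ln(0.41/0.18) / 0.263 = ln(2.278) / 0.263 = 0.8232 / 0.263 = 3.130 km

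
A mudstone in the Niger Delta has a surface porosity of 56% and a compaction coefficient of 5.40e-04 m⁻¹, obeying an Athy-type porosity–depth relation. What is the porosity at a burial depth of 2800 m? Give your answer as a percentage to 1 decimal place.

12.3%

Working in km (1 km = 1000 m; β in km⁻¹ = β in m⁻¹ × 1000):
n = n₀·exp(−β·Z) = 0.56 × exp(−0.54 × 2.8) = 0.56 × exp(−1.512)
  = 0.56 × 0.2205 = 0.1235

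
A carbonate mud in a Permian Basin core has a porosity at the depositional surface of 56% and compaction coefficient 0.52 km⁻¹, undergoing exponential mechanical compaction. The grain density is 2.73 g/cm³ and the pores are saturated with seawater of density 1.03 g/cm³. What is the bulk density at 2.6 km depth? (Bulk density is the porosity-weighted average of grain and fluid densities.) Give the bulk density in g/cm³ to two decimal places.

2.48 g/cm³

Porosity at depth: φ = 0.56·exp(−0.52×2.6) = 0.56×0.2587 = 0.1449
Bulk density: ρ_b = (1−φ)ρ_g + φ·ρ_f = 0.8551×2.73 + 0.1449×1.03
       = 2.334 + 0.149 = 2.484 g/cm³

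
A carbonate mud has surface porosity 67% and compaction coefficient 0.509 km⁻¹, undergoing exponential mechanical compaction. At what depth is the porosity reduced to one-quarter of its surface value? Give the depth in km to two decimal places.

phi/phi₀ = 1/4 ⇒ exp(−β·z) = 1/4 ⇒ z = ln(4) / β
z = 1.3863 / 0.509 = 2.724 km

2.72 km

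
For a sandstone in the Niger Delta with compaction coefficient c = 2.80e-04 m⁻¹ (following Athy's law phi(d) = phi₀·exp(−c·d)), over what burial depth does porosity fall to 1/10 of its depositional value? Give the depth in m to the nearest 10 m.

8220 m

Working in km (1 km = 1000 m; c in km⁻¹ = c in m⁻¹ × 1000):
phi/phi₀ = 1/10 ⇒ exp(−c·d) = 1/10 ⇒ d = ln(10) / c
d = 2.3026 / 0.28 = 8.224 km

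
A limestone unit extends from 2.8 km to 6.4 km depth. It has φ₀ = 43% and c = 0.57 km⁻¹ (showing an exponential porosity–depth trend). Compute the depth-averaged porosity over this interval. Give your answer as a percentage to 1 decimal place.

3.7%

⟨φ⟩ = (1/(z₂−z₁)) ∫ φ₀ e^(−cz) dz = φ₀·(e^(−c·z₁) − e^(−c·z₂)) / (c·(z₂−z₁))
e^(−0.57×2.8) = 0.2027; e^(−0.57×6.4) = 0.0260
⟨φ⟩ = 0.43 × (0.2027 − 0.0260) / (0.57 × 3.6) = 0.43 × 0.0861 = 0.0370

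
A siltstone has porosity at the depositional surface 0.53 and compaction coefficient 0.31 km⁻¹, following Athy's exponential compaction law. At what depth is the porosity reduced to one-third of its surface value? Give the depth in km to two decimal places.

3.54 km

φ/φ₀ = 1/3 ⇒ exp(−k·Z) = 1/3 ⇒ Z = ln(3) / k
Z = 1.0986 / 0.31 = 3.544 km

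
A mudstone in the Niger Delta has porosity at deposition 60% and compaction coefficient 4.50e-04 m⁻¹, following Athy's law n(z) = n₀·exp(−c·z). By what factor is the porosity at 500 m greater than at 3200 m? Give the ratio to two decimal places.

Working in km (1 km = 1000 m; c in km⁻¹ = c in m⁻¹ × 1000):
n(z₁)/n(z₂) = e^(−c·z₁)/e^(−c·z₂) = e^{c(z₂−z₁)}
= exp(0.45 × 2.7) = exp(1.215) = 3.3703

3.37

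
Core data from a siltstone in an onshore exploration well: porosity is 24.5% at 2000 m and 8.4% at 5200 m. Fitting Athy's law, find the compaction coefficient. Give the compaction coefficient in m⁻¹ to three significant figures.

Working in km (1 km = 1000 m; c in km⁻¹ = c in m⁻¹ × 1000):
Athy: φ(Z) = φ₀ e^(−cZ) ⇒ φ₁/φ₂ = e^{c(Z₂−Z₁)} ⇒ c = ln(φ₁/φ₂)/(Z₂−Z₁)
c = ln(0.245/0.084) / (5.2 − 2) = ln(2.917) / 3.2 = 1.0704 / 3.2 = 0.3345 km⁻¹

0.000335 m⁻¹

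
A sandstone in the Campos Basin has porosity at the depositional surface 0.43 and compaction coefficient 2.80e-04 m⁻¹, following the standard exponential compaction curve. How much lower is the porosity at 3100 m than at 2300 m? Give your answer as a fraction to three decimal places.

Working in km (1 km = 1000 m; c in km⁻¹ = c in m⁻¹ × 1000):
n(2.3) = 0.43·e^(−0.28×2.3) = 0.2258
n(3.1) = 0.43·e^(−0.28×3.1) = 0.1805
Δn = 0.2258 − 0.1805 = 0.0453

0.045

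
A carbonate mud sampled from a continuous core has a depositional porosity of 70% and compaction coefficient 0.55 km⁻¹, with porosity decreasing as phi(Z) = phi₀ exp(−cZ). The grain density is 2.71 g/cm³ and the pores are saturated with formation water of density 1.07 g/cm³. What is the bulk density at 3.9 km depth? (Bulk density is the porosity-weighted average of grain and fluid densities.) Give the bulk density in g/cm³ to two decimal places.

2.58 g/cm³

Porosity at depth: phi = 0.7·exp(−0.55×3.9) = 0.7×0.1171 = 0.0819
Bulk density: ρ_b = (1−phi)ρ_g + phi·ρ_f = 0.9181×2.71 + 0.0819×1.07
       = 2.488 + 0.088 = 2.576 g/cm³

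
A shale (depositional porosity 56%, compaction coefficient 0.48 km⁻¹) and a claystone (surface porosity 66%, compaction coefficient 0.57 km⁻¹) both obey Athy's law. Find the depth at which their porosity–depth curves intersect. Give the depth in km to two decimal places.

Set phi₀ₐ e^(−cₐZ) = phi₀ᵦ e^(−cᵦZ) ⇒ ln(phi₀ₐ/phi₀ᵦ) = (cₐ − cᵦ)·Z
Z = ln(0.56/0.66) / (0.48 − 0.57) = -0.1643 / -0.09 = 1.826 km

1.83 km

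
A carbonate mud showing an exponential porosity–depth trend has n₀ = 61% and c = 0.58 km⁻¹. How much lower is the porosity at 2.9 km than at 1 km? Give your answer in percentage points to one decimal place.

22.8 percentage points

n(1) = 0.61·e^(−0.58×1) = 0.3415
n(2.9) = 0.61·e^(−0.58×2.9) = 0.1135
Δn = 0.3415 − 0.1135 = 0.2281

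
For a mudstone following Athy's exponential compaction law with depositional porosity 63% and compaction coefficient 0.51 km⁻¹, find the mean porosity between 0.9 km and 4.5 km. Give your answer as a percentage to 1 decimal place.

18.2%

⟨φ⟩ = (1/(d₂−d₁)) ∫ φ₀ e^(−cd) dd = φ₀·(e^(−c·d₁) − e^(−c·d₂)) / (c·(d₂−d₁))
e^(−0.51×0.9) = 0.6319; e^(−0.51×4.5) = 0.1008
⟨φ⟩ = 0.63 × (0.6319 − 0.1008) / (0.51 × 3.6) = 0.63 × 0.2893 = 0.1823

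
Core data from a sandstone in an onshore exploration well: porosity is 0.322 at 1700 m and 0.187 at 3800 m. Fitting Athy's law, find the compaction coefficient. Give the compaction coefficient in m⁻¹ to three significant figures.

0.000259 m⁻¹

Working in km (1 km = 1000 m; c in km⁻¹ = c in m⁻¹ × 1000):
Athy: n(z) = n₀ e^(−cz) ⇒ n₁/n₂ = e^{c(z₂−z₁)} ⇒ c = ln(n₁/n₂)/(z₂−z₁)
c = ln(0.322/0.187) / (3.8 − 1.7) = ln(1.722) / 2.1 = 0.5434 / 2.1 = 0.2588 km⁻¹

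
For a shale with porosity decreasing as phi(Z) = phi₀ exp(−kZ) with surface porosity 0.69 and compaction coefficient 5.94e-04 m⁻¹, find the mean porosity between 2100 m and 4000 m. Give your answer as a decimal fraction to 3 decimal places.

Working in km (1 km = 1000 m; k in km⁻¹ = k in m⁻¹ × 1000):
⟨phi⟩ = (1/(Z₂−Z₁)) ∫ phi₀ e^(−kZ) dZ = phi₀·(e^(−k·Z₁) − e^(−k·Z₂)) / (k·(Z₂−Z₁))
e^(−0.594×2.1) = 0.2873; e^(−0.594×4) = 0.0929
⟨phi⟩ = 0.69 × (0.2873 − 0.0929) / (0.594 × 1.9) = 0.69 × 0.1722 = 0.1188

0.119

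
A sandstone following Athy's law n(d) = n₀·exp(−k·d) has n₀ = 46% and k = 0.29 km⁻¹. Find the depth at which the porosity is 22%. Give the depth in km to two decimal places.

Invert Athy's law: d = ln(n₀/n) / k
d = ln(0.46/0.22) / 0.29 = ln(2.091) / 0.29 = 0.7376 / 0.29 = 2.543 km

2.54 km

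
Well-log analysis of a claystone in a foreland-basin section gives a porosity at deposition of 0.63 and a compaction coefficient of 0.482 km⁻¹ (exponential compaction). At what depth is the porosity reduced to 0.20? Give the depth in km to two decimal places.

2.38 km

Invert Athy's law: d = ln(n₀/n) / k
d = ln(0.63/0.2) / 0.482 = ln(3.15) / 0.482 = 1.1474 / 0.482 = 2.381 km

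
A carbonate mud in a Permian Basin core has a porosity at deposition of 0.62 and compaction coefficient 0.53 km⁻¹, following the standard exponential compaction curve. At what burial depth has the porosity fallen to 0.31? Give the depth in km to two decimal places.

Invert Athy's law: d = ln(phi₀/phi) / c
d = ln(0.62/0.31) / 0.53 = ln(2) / 0.53 = 0.6931 / 0.53 = 1.308 km

1.31 km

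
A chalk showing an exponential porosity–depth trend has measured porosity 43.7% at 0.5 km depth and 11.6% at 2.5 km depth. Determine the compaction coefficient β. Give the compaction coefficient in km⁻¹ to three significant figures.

0.663 km⁻¹

Athy: phi(z) = phi₀ e^(−βz) ⇒ phi₁/phi₂ = e^{β(z₂−z₁)} ⇒ β = ln(phi₁/phi₂)/(z₂−z₁)
β = ln(0.437/0.116) / (2.5 − 0.5) = ln(3.767) / 2 = 1.3263 / 2 = 0.6632 km⁻¹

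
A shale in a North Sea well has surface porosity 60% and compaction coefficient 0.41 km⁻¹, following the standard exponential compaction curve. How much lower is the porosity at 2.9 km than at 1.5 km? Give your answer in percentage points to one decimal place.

φ(1.5) = 0.6·e^(−0.41×1.5) = 0.3244
φ(2.9) = 0.6·e^(−0.41×2.9) = 0.1827
Δφ = 0.3244 − 0.1827 = 0.1417

14.2 percentage points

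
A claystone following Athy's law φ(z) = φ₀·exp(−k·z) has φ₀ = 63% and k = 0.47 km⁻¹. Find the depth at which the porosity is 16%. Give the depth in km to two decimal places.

2.92 km

Invert Athy's law: z = ln(φ₀/φ) / k
z = ln(0.63/0.16) / 0.47 = ln(3.938) / 0.47 = 1.3705 / 0.47 = 2.916 km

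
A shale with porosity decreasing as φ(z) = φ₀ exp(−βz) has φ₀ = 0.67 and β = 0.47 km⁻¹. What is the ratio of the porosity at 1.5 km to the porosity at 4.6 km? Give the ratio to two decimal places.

φ(z₁)/φ(z₂) = e^(−β·z₁)/e^(−β·z₂) = e^{β(z₂−z₁)}
= exp(0.47 × 3.1) = exp(1.457) = 4.2931

4.29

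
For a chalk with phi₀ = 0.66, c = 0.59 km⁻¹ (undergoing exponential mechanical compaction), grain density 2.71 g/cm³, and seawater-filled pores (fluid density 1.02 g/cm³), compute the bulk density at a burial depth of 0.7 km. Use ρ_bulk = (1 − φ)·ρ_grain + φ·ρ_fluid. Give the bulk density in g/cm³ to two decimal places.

1.97 g/cm³

Porosity at depth: phi = 0.66·exp(−0.59×0.7) = 0.66×0.6617 = 0.4367
Bulk density: ρ_b = (1−phi)ρ_g + phi·ρ_f = 0.5633×2.71 + 0.4367×1.02
       = 1.527 + 0.445 = 1.972 g/cm³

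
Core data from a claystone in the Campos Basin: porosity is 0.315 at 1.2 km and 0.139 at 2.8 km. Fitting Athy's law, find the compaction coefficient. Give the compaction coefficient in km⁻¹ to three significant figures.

0.511 km⁻¹

Athy: φ(Z) = φ₀ e^(−βZ) ⇒ φ₁/φ₂ = e^{β(Z₂−Z₁)} ⇒ β = ln(φ₁/φ₂)/(Z₂−Z₁)
β = ln(0.315/0.139) / (2.8 − 1.2) = ln(2.266) / 1.6 = 0.8181 / 1.6 = 0.5113 km⁻¹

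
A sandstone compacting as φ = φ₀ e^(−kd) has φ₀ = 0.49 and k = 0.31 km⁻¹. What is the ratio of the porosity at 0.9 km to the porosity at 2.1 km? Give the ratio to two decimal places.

1.45

φ(d₁)/φ(d₂) = e^(−k·d₁)/e^(−k·d₂) = e^{k(d₂−d₁)}
= exp(0.31 × 1.2) = exp(0.372) = 1.4506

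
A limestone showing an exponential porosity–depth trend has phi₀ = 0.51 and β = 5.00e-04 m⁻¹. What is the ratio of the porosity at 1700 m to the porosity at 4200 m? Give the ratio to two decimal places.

3.49

Working in km (1 km = 1000 m; β in km⁻¹ = β in m⁻¹ × 1000):
phi(z₁)/phi(z₂) = e^(−β·z₁)/e^(−β·z₂) = e^{β(z₂−z₁)}
= exp(0.5 × 2.5) = exp(1.25) = 3.4903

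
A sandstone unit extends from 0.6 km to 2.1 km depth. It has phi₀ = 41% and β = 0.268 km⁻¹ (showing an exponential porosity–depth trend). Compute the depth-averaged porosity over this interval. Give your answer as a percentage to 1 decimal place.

28.7%

⟨phi⟩ = (1/(d₂−d₁)) ∫ phi₀ e^(−βd) dd = phi₀·(e^(−β·d₁) − e^(−β·d₂)) / (β·(d₂−d₁))
e^(−0.268×0.6) = 0.8515; e^(−0.268×2.1) = 0.5696
⟨phi⟩ = 0.41 × (0.8515 − 0.5696) / (0.268 × 1.5) = 0.41 × 0.7011 = 0.2875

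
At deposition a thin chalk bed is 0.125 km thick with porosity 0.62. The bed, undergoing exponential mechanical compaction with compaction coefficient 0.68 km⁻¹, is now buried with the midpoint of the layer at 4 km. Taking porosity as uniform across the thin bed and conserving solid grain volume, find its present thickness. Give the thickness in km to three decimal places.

0.050 km

Porosity at 4 km: φ = 0.62·exp(−0.68×4) = 0.0408
Solid-volume conservation: h(1−φ) = h₀(1−φ₀) ⇒ h = h₀·(1−φ₀)/(1−φ)
h = 0.125 × (1 − 0.62)/(1 − 0.0408) = 0.125 × 0.3962 = 0.0495 km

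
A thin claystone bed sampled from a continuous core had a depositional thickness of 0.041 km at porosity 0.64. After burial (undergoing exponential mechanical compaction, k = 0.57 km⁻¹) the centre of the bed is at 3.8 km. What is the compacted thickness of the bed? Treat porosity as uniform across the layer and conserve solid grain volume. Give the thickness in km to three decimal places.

Porosity at 3.8 km: phi = 0.64·exp(−0.57×3.8) = 0.0734
Solid-volume conservation: h(1−phi) = h₀(1−phi₀) ⇒ h = h₀·(1−phi₀)/(1−phi)
h = 0.041 × (1 − 0.64)/(1 − 0.0734) = 0.041 × 0.3885 = 0.0159 km

0.016 km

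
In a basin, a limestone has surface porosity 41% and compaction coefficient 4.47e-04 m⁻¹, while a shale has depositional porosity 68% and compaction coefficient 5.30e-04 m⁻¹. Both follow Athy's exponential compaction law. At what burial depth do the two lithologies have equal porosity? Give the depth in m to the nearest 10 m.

6100 m

Working in km (1 km = 1000 m; k in km⁻¹ = k in m⁻¹ × 1000):
Set φ₀ₐ e^(−kₐd) = φ₀ᵦ e^(−kᵦd) ⇒ ln(φ₀ₐ/φ₀ᵦ) = (kₐ − kᵦ)·d
d = ln(0.41/0.68) / (0.447 − 0.53) = -0.5059 / -0.083 = 6.096 km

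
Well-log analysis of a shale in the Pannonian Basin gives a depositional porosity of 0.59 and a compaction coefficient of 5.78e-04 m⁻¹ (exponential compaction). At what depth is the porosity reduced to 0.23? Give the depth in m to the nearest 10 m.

Working in km (1 km = 1000 m; β in km⁻¹ = β in m⁻¹ × 1000):
Invert Athy's law: d = ln(φ₀/φ) / β
d = ln(0.59/0.23) / 0.578 = ln(2.565) / 0.578 = 0.9420 / 0.578 = 1.630 km

1630 m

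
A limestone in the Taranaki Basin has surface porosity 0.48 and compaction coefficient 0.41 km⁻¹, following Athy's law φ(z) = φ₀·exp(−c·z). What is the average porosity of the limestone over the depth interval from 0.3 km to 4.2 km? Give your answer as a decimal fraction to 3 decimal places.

0.212

⟨φ⟩ = (1/(z₂−z₁)) ∫ φ₀ e^(−cz) dz = φ₀·(e^(−c·z₁) − e^(−c·z₂)) / (c·(z₂−z₁))
e^(−0.41×0.3) = 0.8843; e^(−0.41×4.2) = 0.1787
⟨φ⟩ = 0.48 × (0.8843 − 0.1787) / (0.41 × 3.9) = 0.48 × 0.4412 = 0.2118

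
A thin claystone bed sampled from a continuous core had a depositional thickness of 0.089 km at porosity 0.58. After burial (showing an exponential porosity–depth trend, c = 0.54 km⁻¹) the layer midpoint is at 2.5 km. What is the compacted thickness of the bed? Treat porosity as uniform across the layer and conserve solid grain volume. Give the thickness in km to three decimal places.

Porosity at 2.5 km: phi = 0.58·exp(−0.54×2.5) = 0.1504
Solid-volume conservation: h(1−phi) = h₀(1−phi₀) ⇒ h = h₀·(1−phi₀)/(1−phi)
h = 0.089 × (1 − 0.58)/(1 − 0.1504) = 0.089 × 0.4943 = 0.0440 km

0.044 km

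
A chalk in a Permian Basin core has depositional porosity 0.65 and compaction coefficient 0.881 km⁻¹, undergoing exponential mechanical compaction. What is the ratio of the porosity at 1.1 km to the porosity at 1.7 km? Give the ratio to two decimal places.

1.70

n(Z₁)/n(Z₂) = e^(−k·Z₁)/e^(−k·Z₂) = e^{k(Z₂−Z₁)}
= exp(0.881 × 0.6) = exp(0.5286) = 1.6966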